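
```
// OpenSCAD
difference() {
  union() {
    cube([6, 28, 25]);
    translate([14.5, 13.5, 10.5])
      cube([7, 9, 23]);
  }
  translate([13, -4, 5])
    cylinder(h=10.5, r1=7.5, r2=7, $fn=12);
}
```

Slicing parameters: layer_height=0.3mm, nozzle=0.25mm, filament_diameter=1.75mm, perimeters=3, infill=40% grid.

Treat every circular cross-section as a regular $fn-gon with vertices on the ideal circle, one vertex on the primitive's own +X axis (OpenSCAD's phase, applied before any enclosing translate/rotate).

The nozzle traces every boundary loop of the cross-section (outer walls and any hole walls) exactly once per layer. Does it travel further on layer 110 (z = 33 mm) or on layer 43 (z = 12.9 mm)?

Layer 110 (z = 33): the cube is not intersected at this z (z outside [0, 25]); the 7×9 cube at (14.5, 13.5) contributes its full rectangle (perimeter 32.00 mm); Taking the union: only the 7×9 cube at (14.5, 13.5) is present, so the union is just that shape — boundary = 32.00 mm; the cone at (13, -4) is not intersected at this z (z outside [5, 15.5]); Subtracting the remaining from the first: none of the subtracted shapes is present at this height, so the result so far is unchanged — boundary = 32.00 mm. So its perimeter = 32.00 mm. Layer 43 (z = 12.9): the cube is present — its section is the full 6×28 rectangle (perimeter 68.00 mm); the cube at (14.5, 13.5) (footprint 7×9) is included at this height (perimeter 32.00 mm); Taking the union: the 2 present regions are separate (no shared area or edge), so areas and boundary lengths simply add and each stays a separate island — boundary = 100.00 mm; the cone at (13, -4): at t=0.752 of its height the radius interpolates to r₁+(r₂−r₁)t = 7.124, giving a regular 12-gon of that circumradius (perimeter = 2·12·7.124·sin(180°/12) = 44.25 mm); After the difference (first − rest): starting from that combined region, the cone at (13, -4) misses the remaining region (no effect) — boundary = 100.00 mm. So its perimeter = 100.00 mm. Layer 43 is larger (100.00 vs 32.00 mm).

layer 43 (z = 12.9 mm)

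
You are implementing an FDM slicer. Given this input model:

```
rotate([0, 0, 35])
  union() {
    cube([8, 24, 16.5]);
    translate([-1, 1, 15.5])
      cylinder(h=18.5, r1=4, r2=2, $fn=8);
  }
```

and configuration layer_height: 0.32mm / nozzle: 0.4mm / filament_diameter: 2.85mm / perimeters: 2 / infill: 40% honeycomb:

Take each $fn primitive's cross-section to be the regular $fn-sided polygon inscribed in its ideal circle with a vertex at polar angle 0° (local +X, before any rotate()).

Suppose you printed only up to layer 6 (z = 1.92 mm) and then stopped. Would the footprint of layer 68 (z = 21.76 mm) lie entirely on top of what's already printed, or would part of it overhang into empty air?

Compare the two slices. At z = 1.92: the cube (footprint 8×24) is included at this height (area 192.00 mm²); the cone at (-1, 1) is absent (z outside [15.5, 34]); Combining (union): only the 8×24 cube is present, so the union is just that shape — area = 192.00 mm²; (rotated 35° about Z; rotation is an isometry so areas/perimeters/island counts are preserved). At z = 21.76: the cube is not intersected at this z (z outside [0, 16.5]); the cone at (-1, 1) (r1=4→r2=2) has section circumradius 3.323 here — a regular 8-gon (area = (8/2)·3.323²·sin(360°/8) = 31.24 mm²); Taking the union: only the cone at (-1, 1) is present, so the union is just that shape — area = 31.24 mm²; (whole slice rotated 35° about Z — lengths, areas and connectivity unchanged). Checking containment: at z = 21.76 the cross-section extends beyond the z = 1.92 cross-section by about 24.43 mm².

part overhangs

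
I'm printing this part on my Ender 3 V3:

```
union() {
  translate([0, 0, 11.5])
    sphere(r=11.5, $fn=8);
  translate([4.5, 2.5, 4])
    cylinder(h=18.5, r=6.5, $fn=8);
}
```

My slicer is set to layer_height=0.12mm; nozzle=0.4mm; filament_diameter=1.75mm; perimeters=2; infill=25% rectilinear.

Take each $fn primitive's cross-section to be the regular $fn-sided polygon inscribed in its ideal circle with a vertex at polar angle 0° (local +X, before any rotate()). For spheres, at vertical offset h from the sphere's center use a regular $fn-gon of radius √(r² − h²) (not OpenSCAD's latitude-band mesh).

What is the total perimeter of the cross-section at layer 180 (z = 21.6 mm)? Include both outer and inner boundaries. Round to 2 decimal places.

47.81 mm

At z = 21.6 mm: the r=11.5 sphere slices to a regular 8-gon of circumradius 5.499 (√(r²−h²) with h=10.1 from center) (perimeter = 2·8·5.499·sin(180°/8) = 33.67 mm); the r=6.5 cylinder at (4.5, 2.5) gives a regular 8-gon of circumradius 6.5 (constant along its height) (perimeter = 2·8·6.500·sin(180°/8) = 39.80 mm); Taking the union: the regions partially overlap (shared area 44.76 mm²), so the edge portions inside another operand are dropped and the merged outline is re-measured after clipping — boundary = 47.81 mm. Overall, the cross-section is a single solid region. Total boundary length (outer) = 47.81 mm.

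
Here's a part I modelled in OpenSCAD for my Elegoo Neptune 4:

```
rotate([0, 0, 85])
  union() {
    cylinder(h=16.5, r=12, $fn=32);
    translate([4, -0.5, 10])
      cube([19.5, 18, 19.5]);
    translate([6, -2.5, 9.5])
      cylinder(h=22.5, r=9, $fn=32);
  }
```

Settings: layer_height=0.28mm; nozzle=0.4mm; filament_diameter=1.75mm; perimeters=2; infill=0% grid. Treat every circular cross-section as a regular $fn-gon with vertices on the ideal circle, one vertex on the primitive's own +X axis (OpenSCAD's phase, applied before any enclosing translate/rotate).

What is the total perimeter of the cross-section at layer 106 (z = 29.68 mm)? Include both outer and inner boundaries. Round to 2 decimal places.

56.46 mm

At z = 29.68 mm: the cylinder is not intersected at this z (z outside [0, 16.5]); the cube at (4, -0.5) is not intersected at this z (z outside [10, 29.5]); the r=9 cylinder at (6, -2.5) gives a regular 32-gon of circumradius 9 (constant along its height) (perimeter = 2·32·9.000·sin(180°/32) = 56.46 mm); Combining (union): only the r=9 cylinder at (6, -2.5) is present, so the union is just that shape — boundary = 56.46 mm; (whole slice rotated 85° about Z — lengths, areas and connectivity unchanged). Overall, the cross-section is a single solid region. Total boundary length (outer) = 56.46 mm.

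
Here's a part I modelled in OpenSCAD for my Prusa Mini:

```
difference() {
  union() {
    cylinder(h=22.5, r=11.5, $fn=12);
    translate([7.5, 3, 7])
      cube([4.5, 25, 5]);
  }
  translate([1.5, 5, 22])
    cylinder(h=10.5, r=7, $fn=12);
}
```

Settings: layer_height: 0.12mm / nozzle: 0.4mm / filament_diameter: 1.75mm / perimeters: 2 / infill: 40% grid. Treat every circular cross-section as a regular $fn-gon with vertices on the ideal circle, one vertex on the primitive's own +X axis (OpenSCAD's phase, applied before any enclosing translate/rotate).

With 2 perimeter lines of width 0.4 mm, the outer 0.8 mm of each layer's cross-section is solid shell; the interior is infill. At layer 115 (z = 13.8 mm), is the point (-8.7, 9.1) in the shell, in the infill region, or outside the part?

At z = 13.8 mm: the r=11.5 cylinder gives a regular 12-gon of circumradius 11.5 (constant along its height); the cube at (7.5, 3) does not reach this height (z outside [7, 12]); Taking the union: only the r=11.5 cylinder is present, so the union is just that shape — 1 connected region; the cylinder at (1.5, 5) is not intersected at this z (z outside [22, 32.5]); After the difference (first − rest): none of the subtracted shapes is present at this height, so that combined region is unchanged — 1 connected region. Overall, the cross-section is a single solid region. The nearest boundary edge runs (-5.75, 9.96)→(-9.96, 5.75); distance from the point to it = 1.48 mm. The point is not inside any of the regions above, so it lies outside the cross-section (1.48 mm from the nearest boundary).

outside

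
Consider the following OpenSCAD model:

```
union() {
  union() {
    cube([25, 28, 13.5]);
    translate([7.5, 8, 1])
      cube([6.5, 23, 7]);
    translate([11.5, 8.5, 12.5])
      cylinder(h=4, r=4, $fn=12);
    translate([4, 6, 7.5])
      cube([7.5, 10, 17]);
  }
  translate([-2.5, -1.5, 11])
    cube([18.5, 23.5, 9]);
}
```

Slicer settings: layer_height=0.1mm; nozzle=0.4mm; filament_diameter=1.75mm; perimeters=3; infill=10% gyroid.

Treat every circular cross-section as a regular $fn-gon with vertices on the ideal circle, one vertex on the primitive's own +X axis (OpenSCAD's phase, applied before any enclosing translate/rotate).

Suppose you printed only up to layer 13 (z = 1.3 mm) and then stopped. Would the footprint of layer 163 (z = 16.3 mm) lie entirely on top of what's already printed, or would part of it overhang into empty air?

Compare the two slices. At z = 1.3: the cube (footprint 25×28) is included at this height (area 700.00 mm²); the cube at (7.5, 8) (footprint 6.5×23) is included at this height (area 149.50 mm²); the cylinder at (11.5, 8.5) is not intersected at this z (z outside [12.5, 16.5]); the cube at (4, 6) does not reach this height (z outside [7.5, 24.5]); Merging all regions: the regions partially overlap — summed areas 849.50 mm² minus the doubly-counted overlap 130.00 mm² gives 719.50 mm² — area = 719.50 mm²; the cube at (-2.5, -1.5) is not intersected at this z (z outside [11, 20]); Merging all regions: only that combined region is present, so the union is just that shape — area = 719.50 mm². At z = 16.3: the cube does not reach this height (z outside [0, 13.5]); the cube at (7.5, 8) does not reach this height (z outside [1, 8]); the r=4 cylinder at (11.5, 8.5) gives a regular 12-gon of circumradius 4 (constant along its height) (area = (12/2)·4.000²·sin(360°/12) = 48.00 mm²); the cube at (4, 6) is present — its section is the full 7.5×10 rectangle (area 75.00 mm²); Combining (union): the regions partially overlap — summed areas 123.00 mm² minus the doubly-counted overlap 21.07 mm² gives 101.93 mm² — area = 101.93 mm²; the cube at (-2.5, -1.5) (footprint 18.5×23.5) is included at this height (area 434.75 mm²); Combining (union): the result so far lies entirely inside the 18.5×23.5 cube at (-2.5, -1.5), so the union is just the 18.5×23.5 cube at (-2.5, -1.5) — area = 434.75 mm². Checking containment: at z = 16.3 the cross-section extends beyond the z = 1.3 cross-section by about 82.75 mm².

part overhangs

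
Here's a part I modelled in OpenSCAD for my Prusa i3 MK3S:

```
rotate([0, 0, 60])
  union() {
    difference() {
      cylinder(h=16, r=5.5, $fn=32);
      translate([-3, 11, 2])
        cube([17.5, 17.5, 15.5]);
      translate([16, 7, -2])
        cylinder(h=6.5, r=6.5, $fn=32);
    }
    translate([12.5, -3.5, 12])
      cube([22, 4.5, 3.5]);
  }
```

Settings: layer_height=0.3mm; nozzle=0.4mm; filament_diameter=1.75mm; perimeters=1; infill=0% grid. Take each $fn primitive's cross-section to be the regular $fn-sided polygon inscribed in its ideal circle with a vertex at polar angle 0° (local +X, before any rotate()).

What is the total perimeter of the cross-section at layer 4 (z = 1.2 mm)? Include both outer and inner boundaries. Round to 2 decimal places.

34.50 mm

At z = 1.2 mm: the r=5.5 cylinder gives a regular 32-gon of circumradius 5.5 (constant along its height) (perimeter = 2·32·5.500·sin(180°/32) = 34.50 mm); the cube at (-3, 11) is not intersected at this z (z outside [2, 17.5]); the r=6.5 cylinder at (16, 7) gives a regular 32-gon of circumradius 6.5 (constant along its height) (perimeter = 2·32·6.500·sin(180°/32) = 40.78 mm); Subtracting the remaining from the first: starting from the r=5.5 cylinder, the r=6.5 cylinder at (16, 7) misses the remaining region (no effect) — boundary = 34.50 mm; the cube at (12.5, -3.5) does not reach this height (z outside [12, 15.5]); Taking the union: only the result so far is present, so the union is just that shape — boundary = 34.50 mm; (whole slice rotated 60° about Z — lengths, areas and connectivity unchanged). Overall, the cross-section is a single solid region. Total boundary length (outer) = 34.50 mm.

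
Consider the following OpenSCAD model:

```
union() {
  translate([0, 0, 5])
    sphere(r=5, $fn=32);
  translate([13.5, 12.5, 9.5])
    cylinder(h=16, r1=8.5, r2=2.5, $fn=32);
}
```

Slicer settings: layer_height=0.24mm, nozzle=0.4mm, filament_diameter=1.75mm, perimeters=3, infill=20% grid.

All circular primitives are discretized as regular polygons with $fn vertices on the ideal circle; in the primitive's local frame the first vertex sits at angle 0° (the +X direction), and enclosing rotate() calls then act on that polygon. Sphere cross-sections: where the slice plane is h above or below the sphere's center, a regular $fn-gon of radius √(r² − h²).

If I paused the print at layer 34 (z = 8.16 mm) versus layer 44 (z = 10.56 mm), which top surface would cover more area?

layer 44 (z = 10.56 mm)

Layer 34 (z = 8.16): the r=5 sphere contributes a regular 32-gon of circumradius √(5²−3.16²) = 3.875 (area = (32/2)·3.875²·sin(360°/32) = 46.87 mm²); the cone at (13.5, 12.5) is absent (z outside [9.5, 25.5]); Merging all regions: only the r=5 sphere is present, so the union is just that shape — area = 46.87 mm². So its area = 46.87 mm². Layer 44 (z = 10.56): the sphere is not intersected at this z (|z−center|=5.560 > r=5); the cone at (13.5, 12.5): at t=0.066 of its height the radius interpolates to r₁+(r₂−r₁)t = 8.102, giving a regular 32-gon of that circumradius (area = (32/2)·8.102²·sin(360°/32) = 204.92 mm²); Combining (union): only the cone at (13.5, 12.5) is present, so the union is just that shape — area = 204.92 mm². So its area = 204.92 mm². Layer 44 is larger (204.92 vs 46.87 mm²).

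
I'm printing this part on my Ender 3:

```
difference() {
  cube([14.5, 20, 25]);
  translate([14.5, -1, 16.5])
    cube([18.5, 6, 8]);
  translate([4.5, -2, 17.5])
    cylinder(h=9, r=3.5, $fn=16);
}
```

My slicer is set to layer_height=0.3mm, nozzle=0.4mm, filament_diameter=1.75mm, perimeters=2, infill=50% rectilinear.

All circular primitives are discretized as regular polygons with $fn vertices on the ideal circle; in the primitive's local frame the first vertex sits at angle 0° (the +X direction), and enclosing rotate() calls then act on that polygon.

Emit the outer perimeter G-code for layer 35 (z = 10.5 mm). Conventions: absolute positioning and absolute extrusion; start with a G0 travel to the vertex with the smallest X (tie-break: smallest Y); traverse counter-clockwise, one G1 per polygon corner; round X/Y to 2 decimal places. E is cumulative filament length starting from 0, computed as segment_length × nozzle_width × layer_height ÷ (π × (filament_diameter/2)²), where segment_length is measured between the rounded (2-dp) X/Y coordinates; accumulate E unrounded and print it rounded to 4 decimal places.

At z = 10.5 mm: the cube (footprint 14.5×20) is included at this height; the cube at (14.5, -1) does not reach this height (z outside [16.5, 24.5]); the cylinder at (4.5, -2) does not reach this height (z outside [17.5, 26.5]); After the difference (first − rest): none of the subtracted shapes is present at this height, so the 14.5×20 cube is unchanged — 1 connected region. The outline is a single polygon with 4 vertices. Extrusion per mm of travel: 0.4 × 0.3 / (π × 0.875²) = 0.049890. Accumulating E over each segment gives final E = 3.4424.

G0 X0.00 Y0.00 Z10.50
G1 X14.50 Y0.00 E0.7234
G1 X14.50 Y20.00 E1.7212
G1 X0.00 Y20.00 E2.4446
G1 X0.00 Y0.00 E3.4424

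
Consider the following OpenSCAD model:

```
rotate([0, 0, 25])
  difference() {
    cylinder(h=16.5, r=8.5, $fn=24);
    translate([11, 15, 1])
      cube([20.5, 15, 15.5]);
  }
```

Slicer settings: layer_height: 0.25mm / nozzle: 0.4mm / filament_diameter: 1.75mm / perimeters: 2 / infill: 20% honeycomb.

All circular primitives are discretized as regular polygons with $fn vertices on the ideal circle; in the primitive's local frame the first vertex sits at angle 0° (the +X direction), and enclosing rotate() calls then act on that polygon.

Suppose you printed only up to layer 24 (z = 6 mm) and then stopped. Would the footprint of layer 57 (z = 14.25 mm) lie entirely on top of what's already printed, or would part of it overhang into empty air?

entirely on top

Compare the two slices. At z = 6: the cylinder: section is a regular 24-gon, circumradius r=8.5 (area = (24/2)·8.500²·sin(360°/24) = 224.40 mm²); the cube at (11, 15) (footprint 20.5×15) is included at this height (area 307.50 mm²); After the difference (first − rest): starting from the r=8.5 cylinder (224.40 mm²), the 20.5×15 cube at (11, 15) misses the remaining region (no effect) — area = 224.40 mm²; (rotated 25° about Z; rotation is an isometry so areas/perimeters/island counts are preserved). At z = 14.25: the cylinder: section is a regular 24-gon, circumradius r=8.5 (area = (24/2)·8.500²·sin(360°/24) = 224.40 mm²); the cube at (11, 15) (footprint 20.5×15) is included at this height (area 307.50 mm²); Taking the first minus the rest: starting from the r=8.5 cylinder (224.40 mm²), the 20.5×15 cube at (11, 15) misses the remaining region (no effect) — area = 224.40 mm²; (rotated 25° about Z; rotation is an isometry so areas/perimeters/island counts are preserved). Checking containment: the cross-section at z = 14.25 is a subset of the cross-section at z = 6.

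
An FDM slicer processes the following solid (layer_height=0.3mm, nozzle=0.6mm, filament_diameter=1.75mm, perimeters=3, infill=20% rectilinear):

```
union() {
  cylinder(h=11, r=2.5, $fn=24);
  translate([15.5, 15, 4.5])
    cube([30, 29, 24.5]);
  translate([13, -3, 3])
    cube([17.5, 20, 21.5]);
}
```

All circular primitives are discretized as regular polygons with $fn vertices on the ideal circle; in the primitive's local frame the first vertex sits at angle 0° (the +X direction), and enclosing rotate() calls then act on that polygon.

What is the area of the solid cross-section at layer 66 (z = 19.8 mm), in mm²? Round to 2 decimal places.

1190.00 mm²

At z = 19.8 mm: the cylinder is not intersected at this z (z outside [0, 11]); the cube at (15.5, 15) is present — its section is the full 30×29 rectangle (area 870.00 mm²); the cube at (13, -3) (footprint 17.5×20) is included at this height (area 350.00 mm²); Taking the union: the regions partially overlap — summed areas 1220.00 mm² minus the doubly-counted overlap 30.00 mm² gives 1190.00 mm² — area = 1190.00 mm². Overall, the cross-section is a single solid region. Net area = 1190.00 mm².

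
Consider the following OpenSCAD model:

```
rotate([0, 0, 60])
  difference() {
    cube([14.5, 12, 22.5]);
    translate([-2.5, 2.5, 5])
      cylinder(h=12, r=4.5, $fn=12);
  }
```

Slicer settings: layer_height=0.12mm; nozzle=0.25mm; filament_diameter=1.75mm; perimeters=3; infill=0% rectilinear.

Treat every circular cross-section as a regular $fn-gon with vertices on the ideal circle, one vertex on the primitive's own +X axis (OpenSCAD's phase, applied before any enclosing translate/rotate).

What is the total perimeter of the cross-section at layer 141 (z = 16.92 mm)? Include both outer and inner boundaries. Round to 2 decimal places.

52.69 mm

At z = 16.92 mm: the cube is present — its section is the full 14.5×12 rectangle (perimeter 53.00 mm); the cylinder at (-2.5, 2.5): section is a regular 12-gon, circumradius r=4.5 (perimeter = 2·12·4.500·sin(180°/12) = 27.95 mm); Subtracting the remaining from the first: starting from the 14.5×12 cube, the r=4.5 cylinder at (-2.5, 2.5) partially overlaps it — only the 8.94 mm² overlap (of its 60.75 mm²) is removed, clipping the outline — boundary = 52.69 mm; (whole slice rotated 60° about Z — lengths, areas and connectivity unchanged). Overall, the cross-section is a single solid region. Total boundary length (outer) = 52.69 mm.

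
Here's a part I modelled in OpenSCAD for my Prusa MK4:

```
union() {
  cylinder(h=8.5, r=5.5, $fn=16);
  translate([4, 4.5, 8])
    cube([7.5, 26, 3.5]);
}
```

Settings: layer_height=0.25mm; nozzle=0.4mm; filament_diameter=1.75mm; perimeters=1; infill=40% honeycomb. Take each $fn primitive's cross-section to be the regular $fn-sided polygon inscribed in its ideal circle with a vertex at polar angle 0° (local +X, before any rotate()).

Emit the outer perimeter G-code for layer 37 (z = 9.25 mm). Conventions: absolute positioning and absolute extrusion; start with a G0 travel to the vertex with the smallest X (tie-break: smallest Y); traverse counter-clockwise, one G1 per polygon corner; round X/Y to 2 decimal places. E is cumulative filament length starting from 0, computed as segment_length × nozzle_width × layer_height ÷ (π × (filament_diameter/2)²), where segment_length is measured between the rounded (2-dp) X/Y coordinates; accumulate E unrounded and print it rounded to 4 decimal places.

At z = 9.25 mm: the cylinder is not intersected at this z (z outside [0, 8.5]); the 7.5×26 cube at (4, 4.5) contributes its full rectangle; Combining (union): only the 7.5×26 cube at (4, 4.5) is present, so the union is just that shape — 1 connected region. The outline is a single polygon with 4 vertices. Extrusion per mm of travel: 0.4 × 0.25 / (π × 0.875²) = 0.041575. Accumulating E over each segment gives final E = 2.7855.

G0 X4.00 Y4.50 Z9.25
G1 X11.50 Y4.50 E0.3118
G1 X11.50 Y30.50 E1.3928
G1 X4.00 Y30.50 E1.7046
G1 X4.00 Y4.50 E2.7855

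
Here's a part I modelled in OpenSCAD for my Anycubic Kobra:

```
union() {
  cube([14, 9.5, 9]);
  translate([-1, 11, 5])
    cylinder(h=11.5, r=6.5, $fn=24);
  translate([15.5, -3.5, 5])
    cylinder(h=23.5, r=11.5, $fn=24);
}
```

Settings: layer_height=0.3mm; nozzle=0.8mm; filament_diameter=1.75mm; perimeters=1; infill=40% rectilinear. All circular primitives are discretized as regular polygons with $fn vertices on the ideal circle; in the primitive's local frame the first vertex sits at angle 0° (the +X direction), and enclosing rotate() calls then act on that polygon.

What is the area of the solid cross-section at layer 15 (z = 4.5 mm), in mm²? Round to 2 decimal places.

133.00 mm²

At z = 4.5 mm: the 14×9.5 cube contributes its full rectangle (area 133.00 mm²); the cylinder at (-1, 11) does not reach this height (z outside [5, 16.5]); the cylinder at (15.5, -3.5) does not reach this height (z outside [5, 28.5]); Merging all regions: only the 14×9.5 cube is present, so the union is just that shape — area = 133.00 mm². Overall, the cross-section is a single solid region. Net area = 133.00 mm².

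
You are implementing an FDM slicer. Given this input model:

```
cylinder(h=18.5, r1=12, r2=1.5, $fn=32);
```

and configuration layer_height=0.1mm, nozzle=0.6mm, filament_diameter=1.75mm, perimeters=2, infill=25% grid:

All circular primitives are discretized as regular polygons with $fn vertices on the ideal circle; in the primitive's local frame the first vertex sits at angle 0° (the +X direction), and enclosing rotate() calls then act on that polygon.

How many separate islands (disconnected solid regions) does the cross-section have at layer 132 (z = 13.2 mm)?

1

At z = 13.2 mm: the cone (r1=12→r2=1.5) has section circumradius 4.508 here — a regular 32-gon. Overall, the cross-section is a single solid region. Island count = 1.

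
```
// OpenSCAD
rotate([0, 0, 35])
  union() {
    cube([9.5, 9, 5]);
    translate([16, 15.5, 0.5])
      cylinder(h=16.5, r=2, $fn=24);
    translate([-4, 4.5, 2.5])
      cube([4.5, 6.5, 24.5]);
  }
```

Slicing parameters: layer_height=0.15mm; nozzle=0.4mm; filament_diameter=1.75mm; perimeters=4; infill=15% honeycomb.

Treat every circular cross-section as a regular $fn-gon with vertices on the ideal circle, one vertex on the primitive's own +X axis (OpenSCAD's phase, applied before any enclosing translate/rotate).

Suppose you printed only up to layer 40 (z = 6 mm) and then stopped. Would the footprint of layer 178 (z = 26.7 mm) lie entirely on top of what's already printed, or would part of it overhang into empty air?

entirely on top

Compare the two slices. At z = 6: the cube is absent (z outside [0, 5]); the r=2 cylinder at (16, 15.5) gives a regular 24-gon of circumradius 2 (constant along its height) (area = (24/2)·2.000²·sin(360°/24) = 12.42 mm²); the cube at (-4, 4.5) (footprint 4.5×6.5) is included at this height (area 29.25 mm²); Taking the union: the 2 present regions are separate (no shared area or edge), so areas and boundary lengths simply add and each stays a separate island — area = 41.67 mm²; (whole slice rotated 35° about Z — lengths, areas and connectivity unchanged). At z = 26.7: the cube does not reach this height (z outside [0, 5]); the cylinder at (16, 15.5) does not reach this height (z outside [0.5, 17]); the cube at (-4, 4.5) is present — its section is the full 4.5×6.5 rectangle (area 29.25 mm²); Combining (union): only the 4.5×6.5 cube at (-4, 4.5) is present, so the union is just that shape — area = 29.25 mm²; (rotated 35° about Z; rotation is an isometry so areas/perimeters/island counts are preserved). Checking containment: the cross-section at z = 26.7 is a subset of the cross-section at z = 6.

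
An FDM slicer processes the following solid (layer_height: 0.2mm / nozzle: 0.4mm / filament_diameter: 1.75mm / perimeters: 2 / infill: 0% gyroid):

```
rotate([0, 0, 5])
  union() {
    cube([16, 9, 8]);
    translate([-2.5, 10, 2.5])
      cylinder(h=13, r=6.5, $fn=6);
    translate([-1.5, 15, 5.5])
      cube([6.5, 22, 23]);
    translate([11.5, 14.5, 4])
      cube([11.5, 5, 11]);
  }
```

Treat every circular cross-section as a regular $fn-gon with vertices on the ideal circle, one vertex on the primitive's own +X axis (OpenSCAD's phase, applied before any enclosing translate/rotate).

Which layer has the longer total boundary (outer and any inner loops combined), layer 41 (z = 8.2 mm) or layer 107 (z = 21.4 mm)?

Layer 41 (z = 8.2): the cube is absent (z outside [0, 8]); the r=6.5 cylinder at (-2.5, 10) gives a regular 6-gon of circumradius 6.5 (constant along its height) (perimeter = 2·6·6.500·sin(180°/6) = 39.00 mm); the 6.5×22 cube at (-1.5, 15) contributes its full rectangle (perimeter 57.00 mm); the cube at (11.5, 14.5) (footprint 11.5×5) is included at this height (perimeter 33.00 mm); Taking the union: the regions partially overlap (shared area 1.53 mm²), so the edge portions inside another operand are dropped and the merged outline is re-measured after clipping — boundary = 122.78 mm; (rotated 5° about Z; rotation is an isometry so areas/perimeters/island counts are preserved). So its perimeter = 122.78 mm. Layer 107 (z = 21.4): the cube does not reach this height (z outside [0, 8]); the cylinder at (-2.5, 10) is not intersected at this z (z outside [2.5, 15.5]); the 6.5×22 cube at (-1.5, 15) contributes its full rectangle (perimeter 57.00 mm); the cube at (11.5, 14.5) is not intersected at this z (z outside [4, 15]); Merging all regions: only the 6.5×22 cube at (-1.5, 15) is present, so the union is just that shape — boundary = 57.00 mm; (rotated 5° about Z; rotation is an isometry so areas/perimeters/island counts are preserved). So its perimeter = 57.00 mm. Layer 41 is larger (122.78 vs 57.00 mm).

layer 41 (z = 8.2 mm)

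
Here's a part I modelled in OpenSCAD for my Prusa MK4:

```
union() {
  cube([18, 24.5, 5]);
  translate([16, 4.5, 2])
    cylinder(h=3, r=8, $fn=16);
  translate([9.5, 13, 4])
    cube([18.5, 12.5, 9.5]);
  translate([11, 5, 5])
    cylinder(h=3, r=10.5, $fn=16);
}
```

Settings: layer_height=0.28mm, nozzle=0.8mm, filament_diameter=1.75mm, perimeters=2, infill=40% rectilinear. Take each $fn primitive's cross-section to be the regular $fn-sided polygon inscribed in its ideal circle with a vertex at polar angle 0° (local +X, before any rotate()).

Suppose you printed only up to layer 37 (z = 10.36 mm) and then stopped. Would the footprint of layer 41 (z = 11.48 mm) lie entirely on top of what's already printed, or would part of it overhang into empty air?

entirely on top

Compare the two slices. At z = 10.36: the cube is not intersected at this z (z outside [0, 5]); the cylinder at (16, 4.5) is absent (z outside [2, 5]); the cube at (9.5, 13) (footprint 18.5×12.5) is included at this height (area 231.25 mm²); the cylinder at (11, 5) is absent (z outside [5, 8]); Merging all regions: only the 18.5×12.5 cube at (9.5, 13) is present, so the union is just that shape — area = 231.25 mm². At z = 11.48: the cube is not intersected at this z (z outside [0, 5]); the cylinder at (16, 4.5) is absent (z outside [2, 5]); the 18.5×12.5 cube at (9.5, 13) contributes its full rectangle (area 231.25 mm²); the cylinder at (11, 5) is absent (z outside [5, 8]); Merging all regions: only the 18.5×12.5 cube at (9.5, 13) is present, so the union is just that shape — area = 231.25 mm². Checking containment: the cross-section at z = 11.48 is a subset of the cross-section at z = 10.36.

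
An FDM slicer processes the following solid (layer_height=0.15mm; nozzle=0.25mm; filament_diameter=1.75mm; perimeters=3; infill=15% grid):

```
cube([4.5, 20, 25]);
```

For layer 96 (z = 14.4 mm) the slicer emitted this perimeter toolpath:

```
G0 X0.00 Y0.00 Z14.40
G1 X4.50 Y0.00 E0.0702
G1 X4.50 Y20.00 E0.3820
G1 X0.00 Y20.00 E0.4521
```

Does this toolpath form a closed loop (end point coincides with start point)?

Start point (G0): (0.00, 0.00). End point (last G1): the path does not return to the start — open.

no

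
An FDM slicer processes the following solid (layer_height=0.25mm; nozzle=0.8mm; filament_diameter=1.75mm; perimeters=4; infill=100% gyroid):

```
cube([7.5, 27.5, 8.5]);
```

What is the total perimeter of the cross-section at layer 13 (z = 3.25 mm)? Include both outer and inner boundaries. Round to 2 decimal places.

70.00 mm

At z = 3.25 mm: the 7.5×27.5 cube contributes its full rectangle (perimeter 70.00 mm). Overall, the cross-section is a single solid region. Total boundary length (outer) = 70.00 mm.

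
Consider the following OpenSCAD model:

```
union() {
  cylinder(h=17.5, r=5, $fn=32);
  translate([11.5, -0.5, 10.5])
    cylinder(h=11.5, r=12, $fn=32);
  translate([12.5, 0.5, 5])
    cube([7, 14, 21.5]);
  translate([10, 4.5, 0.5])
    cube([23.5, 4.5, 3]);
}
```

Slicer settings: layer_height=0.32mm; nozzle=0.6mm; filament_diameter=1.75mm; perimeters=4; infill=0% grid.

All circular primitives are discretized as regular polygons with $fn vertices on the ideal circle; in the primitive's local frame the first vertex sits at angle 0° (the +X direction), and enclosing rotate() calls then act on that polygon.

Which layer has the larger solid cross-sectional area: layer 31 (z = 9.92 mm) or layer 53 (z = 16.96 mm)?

Layer 31 (z = 9.92): the cylinder: section is a regular 32-gon, circumradius r=5 (area = (32/2)·5.000²·sin(360°/32) = 78.04 mm²); the cylinder at (11.5, -0.5) is absent (z outside [10.5, 22]); the 7×14 cube at (12.5, 0.5) contributes its full rectangle (area 98.00 mm²); the cube at (10, 4.5) is not intersected at this z (z outside [0.5, 3.5]); Taking the union: the 2 present regions are separate (no shared area or edge), so areas and boundary lengths simply add and each stays a separate island — area = 176.04 mm². So its area = 176.04 mm². Layer 53 (z = 16.96): the r=5 cylinder gives a regular 32-gon of circumradius 5 (constant along its height) (area = (32/2)·5.000²·sin(360°/32) = 78.04 mm²); the r=12 cylinder at (11.5, -0.5) gives a regular 32-gon of circumradius 12 (constant along its height) (area = (32/2)·12.000²·sin(360°/32) = 449.49 mm²); the 7×14 cube at (12.5, 0.5) contributes its full rectangle (area 98.00 mm²); the cube at (10, 4.5) does not reach this height (z outside [0.5, 3.5]); Merging all regions: the regions partially overlap — summed areas 625.52 mm² minus the doubly-counted overlap 109.00 mm² gives 516.52 mm² — area = 516.52 mm². So its area = 516.52 mm². Layer 53 is larger (516.52 vs 176.04 mm²).

layer 53 (z = 16.96 mm)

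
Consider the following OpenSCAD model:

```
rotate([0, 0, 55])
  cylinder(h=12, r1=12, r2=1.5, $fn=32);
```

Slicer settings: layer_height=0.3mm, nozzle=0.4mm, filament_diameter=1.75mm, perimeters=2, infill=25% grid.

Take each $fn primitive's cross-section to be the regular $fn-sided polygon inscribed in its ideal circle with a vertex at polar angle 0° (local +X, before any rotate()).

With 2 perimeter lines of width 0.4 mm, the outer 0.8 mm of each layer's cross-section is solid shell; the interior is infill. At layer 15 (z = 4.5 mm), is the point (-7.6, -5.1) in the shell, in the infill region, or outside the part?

outside

At z = 4.5 mm: the cone contributes a regular 32-gon of circumradius 8.062 (interpolated between r1=12 and r2=1.5 at t=0.375); (whole slice rotated 55° about Z — lengths, areas and connectivity unchanged). Overall, the cross-section is a single solid region. Undo the 55° rotation: the query point maps to (-8.537, 3.300) in the un-rotated model frame. The nearest boundary edge runs (-7.45, 3.09)→(-7.91, 1.57); distance from the point to it = 1.10 mm. The point is not inside any of the regions above, so it lies outside the cross-section (1.10 mm from the nearest boundary).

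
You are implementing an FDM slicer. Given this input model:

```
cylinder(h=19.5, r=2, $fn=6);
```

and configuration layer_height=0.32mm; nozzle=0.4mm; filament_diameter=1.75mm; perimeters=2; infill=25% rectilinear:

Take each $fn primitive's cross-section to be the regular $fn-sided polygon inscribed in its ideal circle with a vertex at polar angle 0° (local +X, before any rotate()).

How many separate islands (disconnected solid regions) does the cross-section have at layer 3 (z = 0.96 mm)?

At z = 0.96 mm: the r=2 cylinder contributes a regular 6-gon of circumradius 2. Overall, the cross-section is a single solid region. Island count = 1.

1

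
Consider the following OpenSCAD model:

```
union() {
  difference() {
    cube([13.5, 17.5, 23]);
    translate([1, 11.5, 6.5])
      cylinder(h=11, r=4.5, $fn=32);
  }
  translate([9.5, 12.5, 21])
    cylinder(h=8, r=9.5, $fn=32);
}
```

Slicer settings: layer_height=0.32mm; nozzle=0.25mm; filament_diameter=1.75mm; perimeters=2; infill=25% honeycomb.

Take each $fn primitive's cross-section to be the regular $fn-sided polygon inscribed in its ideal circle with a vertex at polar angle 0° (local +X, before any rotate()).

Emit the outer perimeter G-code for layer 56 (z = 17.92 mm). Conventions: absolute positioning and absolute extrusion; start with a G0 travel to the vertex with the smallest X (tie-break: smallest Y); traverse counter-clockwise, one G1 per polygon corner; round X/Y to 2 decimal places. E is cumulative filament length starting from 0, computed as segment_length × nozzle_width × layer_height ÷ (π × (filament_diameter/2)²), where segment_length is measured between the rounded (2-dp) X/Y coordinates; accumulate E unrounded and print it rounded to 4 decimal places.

At z = 17.92 mm: the cube is present — its section is the full 13.5×17.5 rectangle; the cylinder at (1, 11.5) is absent (z outside [6.5, 17.5]); Taking the first minus the rest: none of the subtracted shapes is present at this height, so the 13.5×17.5 cube is unchanged — 1 connected region; the cylinder at (9.5, 12.5) is absent (z outside [21, 29]); Merging all regions: only the result so far is present, so the union is just that shape — 1 connected region. The outline is a single polygon with 4 vertices. Extrusion per mm of travel: 0.25 × 0.32 / (π × 0.875²) = 0.033260. Accumulating E over each segment gives final E = 2.0621.

G0 X0.00 Y0.00 Z17.92
G1 X13.50 Y0.00 E0.4490
G1 X13.50 Y17.50 E1.0311
G1 X0.00 Y17.50 E1.4801
G1 X0.00 Y0.00 E2.0621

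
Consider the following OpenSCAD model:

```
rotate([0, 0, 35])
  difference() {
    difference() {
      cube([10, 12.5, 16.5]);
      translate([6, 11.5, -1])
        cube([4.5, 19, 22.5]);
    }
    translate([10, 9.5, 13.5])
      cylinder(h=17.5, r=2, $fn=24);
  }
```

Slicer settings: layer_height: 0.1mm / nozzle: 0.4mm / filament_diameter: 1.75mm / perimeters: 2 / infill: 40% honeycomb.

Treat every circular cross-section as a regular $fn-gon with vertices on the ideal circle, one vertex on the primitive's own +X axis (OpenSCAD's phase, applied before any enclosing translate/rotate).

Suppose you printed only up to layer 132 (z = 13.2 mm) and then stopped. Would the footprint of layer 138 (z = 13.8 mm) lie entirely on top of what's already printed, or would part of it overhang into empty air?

Compare the two slices. At z = 13.2: the cube (footprint 10×12.5) is included at this height (area 125.00 mm²); the cube at (6, 11.5) is present — its section is the full 4.5×19 rectangle (area 85.50 mm²); After the difference (first − rest): starting from the 10×12.5 cube (125.00 mm²), the 4.5×19 cube at (6, 11.5) partially overlaps it — only the 4.00 mm² overlap (of its 85.50 mm²) is removed, clipping the outline — area = 121.00 mm²; the cylinder at (10, 9.5) is absent (z outside [13.5, 31]); Subtracting the remaining from the first: none of the subtracted shapes is present at this height, so the result so far is unchanged — area = 121.00 mm²; (whole slice rotated 35° about Z — lengths, areas and connectivity unchanged). At z = 13.8: the 10×12.5 cube contributes its full rectangle (area 125.00 mm²); the 4.5×19 cube at (6, 11.5) contributes its full rectangle (area 85.50 mm²); After the difference (first − rest): starting from the 10×12.5 cube (125.00 mm²), the 4.5×19 cube at (6, 11.5) partially overlaps it — only the 4.00 mm² overlap (of its 85.50 mm²) is removed, clipping the outline — area = 121.00 mm²; the cylinder at (10, 9.5): section is a regular 24-gon, circumradius r=2 (area = (24/2)·2.000²·sin(360°/24) = 12.42 mm²); After the difference (first − rest): starting from the result so far (121.00 mm²), the r=2 cylinder at (10, 9.5) partially overlaps it — only the 6.21 mm² overlap (of its 12.42 mm²) is removed, clipping the outline — area = 114.79 mm²; (whole slice rotated 35° about Z — lengths, areas and connectivity unchanged). Checking containment: the cross-section at z = 13.8 is a subset of the cross-section at z = 13.2.

entirely on top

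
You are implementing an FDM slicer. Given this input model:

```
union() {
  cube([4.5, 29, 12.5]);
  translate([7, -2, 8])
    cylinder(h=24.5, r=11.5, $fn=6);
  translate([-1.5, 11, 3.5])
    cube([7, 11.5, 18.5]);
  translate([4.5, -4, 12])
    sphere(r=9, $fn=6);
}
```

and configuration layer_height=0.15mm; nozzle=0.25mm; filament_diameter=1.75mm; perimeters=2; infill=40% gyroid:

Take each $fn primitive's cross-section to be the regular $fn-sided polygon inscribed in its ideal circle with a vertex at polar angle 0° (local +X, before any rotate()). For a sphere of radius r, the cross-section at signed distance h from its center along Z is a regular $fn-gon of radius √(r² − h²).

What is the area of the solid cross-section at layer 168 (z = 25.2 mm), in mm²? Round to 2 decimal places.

343.60 mm²

At z = 25.2 mm: the cube does not reach this height (z outside [0, 12.5]); the cylinder at (7, -2): section is a regular 6-gon, circumradius r=11.5 (area = (6/2)·11.500²·sin(360°/6) = 343.60 mm²); the cube at (-1.5, 11) does not reach this height (z outside [3.5, 22]); the sphere at (4.5, -4) is absent (|z−center|=13.200 > r=9); Taking the union: only the r=11.5 cylinder at (7, -2) is present, so the union is just that shape — area = 343.60 mm². Overall, the cross-section is a single solid region. Net area = 343.60 mm².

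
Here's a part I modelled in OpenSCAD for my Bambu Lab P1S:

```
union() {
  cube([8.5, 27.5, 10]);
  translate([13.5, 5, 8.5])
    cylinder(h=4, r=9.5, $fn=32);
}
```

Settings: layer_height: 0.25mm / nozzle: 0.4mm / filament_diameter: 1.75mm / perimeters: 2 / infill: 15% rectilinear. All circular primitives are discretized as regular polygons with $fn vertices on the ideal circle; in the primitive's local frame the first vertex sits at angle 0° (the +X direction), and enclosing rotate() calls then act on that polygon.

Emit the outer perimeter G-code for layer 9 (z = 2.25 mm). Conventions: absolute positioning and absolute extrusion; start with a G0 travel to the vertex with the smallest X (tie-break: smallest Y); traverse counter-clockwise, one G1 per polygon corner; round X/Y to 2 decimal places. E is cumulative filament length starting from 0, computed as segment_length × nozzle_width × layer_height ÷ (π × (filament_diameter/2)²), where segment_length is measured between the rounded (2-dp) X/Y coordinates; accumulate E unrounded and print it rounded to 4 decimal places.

G0 X0.00 Y0.00 Z2.25
G1 X8.50 Y0.00 E0.3534
G1 X8.50 Y27.50 E1.4967
G1 X0.00 Y27.50 E1.8501
G1 X0.00 Y0.00 E2.9934

At z = 2.25 mm: the cube is present — its section is the full 8.5×27.5 rectangle; the cylinder at (13.5, 5) is absent (z outside [8.5, 12.5]); Merging all regions: only the 8.5×27.5 cube is present, so the union is just that shape — 1 connected region. The outline is a single polygon with 4 vertices. Extrusion per mm of travel: 0.4 × 0.25 / (π × 0.875²) = 0.041575. Accumulating E over each segment gives final E = 2.9934.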